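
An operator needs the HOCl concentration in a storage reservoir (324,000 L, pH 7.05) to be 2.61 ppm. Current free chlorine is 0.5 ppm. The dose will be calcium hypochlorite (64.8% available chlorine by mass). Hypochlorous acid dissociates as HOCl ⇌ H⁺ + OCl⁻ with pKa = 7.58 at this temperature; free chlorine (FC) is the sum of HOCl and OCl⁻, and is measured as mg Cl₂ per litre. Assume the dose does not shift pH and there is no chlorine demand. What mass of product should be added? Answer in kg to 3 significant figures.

[OCl⁻]/[HOCl] = 10^(pH − pKa) = 10^(7.05 − 7.58) = 0.2951; fraction as HOCl = 1/(1 + 0.2951) = 0.7721.
Free chlorine required for 2.61 ppm HOCl: 2.61 / 0.7721 = 3.38 ppm.
FC to add: 3.38 − 0.5 = 2.88 mg/L as Cl₂.
Cl₂ equivalent: 2.88 mg/L × 324,000 L = 933.2 g.
Product at 64.8% available Cl: 933.2 / 0.648 = 1440 g.

1.44 kg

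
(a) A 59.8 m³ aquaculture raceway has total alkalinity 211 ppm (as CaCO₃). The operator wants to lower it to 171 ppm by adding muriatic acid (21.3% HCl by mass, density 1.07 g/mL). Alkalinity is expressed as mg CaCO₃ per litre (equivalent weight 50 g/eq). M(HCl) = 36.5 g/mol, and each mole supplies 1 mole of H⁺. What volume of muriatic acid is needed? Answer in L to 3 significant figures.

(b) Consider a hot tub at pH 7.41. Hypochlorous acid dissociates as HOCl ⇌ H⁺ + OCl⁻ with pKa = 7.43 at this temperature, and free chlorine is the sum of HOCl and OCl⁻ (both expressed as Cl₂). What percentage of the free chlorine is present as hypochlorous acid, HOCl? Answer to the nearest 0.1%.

(a) Volume: 59.8 m³ = 59,800 L.
(a) Alkalinity to neutralize: (211 − 171) = 40 mg/L as CaCO₃ × 59,800 L = 2392 g as CaCO₃.
(a) Equivalents of H⁺ required: 2392 ÷ 50 g/eq = 47.84 eq = 47.84 mol HCl.
(a) Mass of HCl: 47.84 × 36.5 = 1746 g.
(a) Mass of 21.3% solution: 1746 / 0.213 = 8198 g.
(a) Volume: 8198 g ÷ 1.07 g/mL = 7662 mL.

(b) [OCl⁻]/[HOCl] = 10^(pH − pKa) = 10^(7.41 − 7.43) = 10^-0.02 = 0.955.
(b) Fraction as HOCl = 1 / (1 + 0.955) = 0.5115.

(a) 7.66 L; (b) 51.2%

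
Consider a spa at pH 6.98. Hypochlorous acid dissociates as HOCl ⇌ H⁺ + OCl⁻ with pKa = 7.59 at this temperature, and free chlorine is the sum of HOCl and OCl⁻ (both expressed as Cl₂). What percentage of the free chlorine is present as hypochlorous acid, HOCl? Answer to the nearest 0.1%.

[OCl⁻]/[HOCl] = 10^(pH − pKa) = 10^(6.98 − 7.59) = 10^-0.61 = 0.2455.
Fraction as HOCl = 1 / (1 + 0.2455) = 0.8029.

80.3%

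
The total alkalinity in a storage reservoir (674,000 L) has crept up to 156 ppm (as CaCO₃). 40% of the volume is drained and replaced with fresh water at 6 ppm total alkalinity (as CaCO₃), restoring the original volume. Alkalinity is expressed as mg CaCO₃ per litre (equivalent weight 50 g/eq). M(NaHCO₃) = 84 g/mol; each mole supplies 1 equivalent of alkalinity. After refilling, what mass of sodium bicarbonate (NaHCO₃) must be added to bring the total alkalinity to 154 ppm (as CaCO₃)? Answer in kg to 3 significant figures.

After draining 40% and refilling: 156 × 0.60 + 6 × 0.40 = 96 ppm.
Deficit to target: 154 − 96 = 58 mg/L.
As CaCO₃: 58 mg/L × 674,000 L = 39,090 g; ÷ 50 g/eq ÷ 1 = 781.8 mol NaHCO₃.
Mass: 781.8 × 84 = 65,670 g.

65.7 kg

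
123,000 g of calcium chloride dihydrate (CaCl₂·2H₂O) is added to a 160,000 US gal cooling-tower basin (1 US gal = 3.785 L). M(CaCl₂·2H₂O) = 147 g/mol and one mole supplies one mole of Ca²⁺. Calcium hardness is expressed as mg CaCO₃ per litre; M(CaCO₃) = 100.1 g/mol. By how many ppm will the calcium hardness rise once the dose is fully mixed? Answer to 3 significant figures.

Volume: 160,000 US gal × 3.785 L/gal = 605,600 L.
Moles of Ca²⁺: 123,000 g ÷ 147 g/mol = 836.7 mol.
As CaCO₃: 836.7 mol × 100.1 g/mol = 83,760 g.
Rise: 83,760 g / 605,600 L × 1000 = 138.3 mg/L.

138 ppm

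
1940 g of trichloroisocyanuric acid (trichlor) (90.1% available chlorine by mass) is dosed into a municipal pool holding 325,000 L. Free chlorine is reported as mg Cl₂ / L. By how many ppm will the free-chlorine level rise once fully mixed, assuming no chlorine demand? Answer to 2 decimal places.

5.38 ppm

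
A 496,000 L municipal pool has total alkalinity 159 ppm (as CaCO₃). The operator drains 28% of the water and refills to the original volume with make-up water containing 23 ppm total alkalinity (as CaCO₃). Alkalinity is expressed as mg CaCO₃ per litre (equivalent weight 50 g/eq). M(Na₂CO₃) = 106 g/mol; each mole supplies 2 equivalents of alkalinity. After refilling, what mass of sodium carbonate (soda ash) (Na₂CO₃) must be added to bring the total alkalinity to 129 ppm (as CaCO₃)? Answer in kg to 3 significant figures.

4.25 kg

After draining 28% and refilling: 159 × 0.72 + 23 × 0.28 = 120.92 ppm.
Deficit to target: 129 − 120.92 = 8.08 mg/L.
As CaCO₃: 8.08 mg/L × 496,000 L = 4008 g; ÷ 50 g/eq ÷ 2 = 40.08 mol Na₂CO₃.
Mass: 40.08 × 106 = 4248 g.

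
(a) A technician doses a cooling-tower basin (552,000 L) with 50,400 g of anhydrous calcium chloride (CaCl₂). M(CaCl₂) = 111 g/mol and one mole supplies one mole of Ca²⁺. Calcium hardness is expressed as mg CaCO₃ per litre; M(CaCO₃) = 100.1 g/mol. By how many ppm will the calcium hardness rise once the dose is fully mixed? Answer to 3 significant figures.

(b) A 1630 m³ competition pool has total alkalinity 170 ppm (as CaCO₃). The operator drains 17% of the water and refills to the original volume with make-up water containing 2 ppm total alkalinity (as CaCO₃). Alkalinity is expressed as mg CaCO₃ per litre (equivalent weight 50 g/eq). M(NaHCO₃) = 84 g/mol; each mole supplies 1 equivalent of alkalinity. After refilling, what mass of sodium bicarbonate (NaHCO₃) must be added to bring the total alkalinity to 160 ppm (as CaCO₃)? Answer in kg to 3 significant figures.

(a) Moles of Ca²⁺: 50,400 g ÷ 111 g/mol = 454.1 mol.
(a) As CaCO₃: 454.1 mol × 100.1 g/mol = 45,450 g.
(a) Rise: 45,450 g / 552,000 L × 1000 = 82.34 mg/L.

(b) Volume: 1630 m³ = 1,630,000 L.
(b) After draining 17% and refilling: 170 × 0.83 + 2 × 0.17 = 141.44 ppm.
(b) Deficit to target: 160 − 141.44 = 18.56 mg/L.
(b) As CaCO₃: 18.56 mg/L × 1,630,000 L = 30,250 g; ÷ 50 g/eq ÷ 1 = 605.1 mol NaHCO₃.
(b) Mass: 605.1 × 84 = 50,820 g.

(a) 82.3 ppm; (b) 50.8 kg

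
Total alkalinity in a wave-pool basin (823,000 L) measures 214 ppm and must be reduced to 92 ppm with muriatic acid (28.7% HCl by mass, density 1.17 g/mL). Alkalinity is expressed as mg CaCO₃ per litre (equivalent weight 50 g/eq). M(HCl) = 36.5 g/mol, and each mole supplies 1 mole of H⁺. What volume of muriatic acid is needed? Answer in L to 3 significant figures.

Alkalinity to neutralize: (214 − 92) = 122 mg/L as CaCO₃ × 823,000 L = 100,400 g as CaCO₃.
Equivalents of H⁺ required: 100,400 ÷ 50 g/eq = 2008 eq = 2008 mol HCl.
Mass of HCl: 2008 × 36.5 = 73,300 g.
Mass of 28.7% solution: 73,300 / 0.287 = 255,400 g.
Volume: 255,400 g ÷ 1.17 g/mL = 218,300 mL.

218 L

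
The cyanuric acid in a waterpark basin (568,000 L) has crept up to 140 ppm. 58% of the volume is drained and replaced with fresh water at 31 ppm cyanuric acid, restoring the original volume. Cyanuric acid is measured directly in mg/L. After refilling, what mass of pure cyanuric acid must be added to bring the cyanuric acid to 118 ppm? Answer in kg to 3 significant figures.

23.4 kg

After draining 58% and refilling: 140 × 0.42 + 31 × 0.58 = 76.78 ppm.
Deficit to target: 118 − 76.78 = 41.22 mg/L.
Mass: 41.22 mg/L × 568,000 L = 23,410 g cyanuric acid.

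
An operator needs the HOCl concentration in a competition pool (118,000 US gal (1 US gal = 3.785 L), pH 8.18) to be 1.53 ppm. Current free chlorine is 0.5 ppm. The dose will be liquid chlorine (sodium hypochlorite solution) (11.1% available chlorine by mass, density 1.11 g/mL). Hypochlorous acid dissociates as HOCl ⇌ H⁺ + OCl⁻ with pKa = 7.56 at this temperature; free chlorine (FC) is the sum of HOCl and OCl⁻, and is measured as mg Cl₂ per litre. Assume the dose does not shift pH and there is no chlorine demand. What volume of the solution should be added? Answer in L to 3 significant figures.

Volume: 118,000 US gal × 3.785 L/gal = 446,630 L.
[OCl⁻]/[HOCl] = 10^(pH − pKa) = 10^(8.18 − 7.56) = 4.169; fraction as HOCl = 1/(1 + 4.169) = 0.1935.
Free chlorine required for 1.53 ppm HOCl: 1.53 / 0.1935 = 7.908 ppm.
FC to add: 7.908 − 0.5 = 7.408 mg/L as Cl₂.
Cl₂ equivalent: 7.408 mg/L × 446,630 L = 3309 g.
Product at 11.1% available Cl: 3309 / 0.111 = 29,810 g.
Volume: 29,810 g ÷ 1.11 g/mL = 26,850 mL.

26.9 L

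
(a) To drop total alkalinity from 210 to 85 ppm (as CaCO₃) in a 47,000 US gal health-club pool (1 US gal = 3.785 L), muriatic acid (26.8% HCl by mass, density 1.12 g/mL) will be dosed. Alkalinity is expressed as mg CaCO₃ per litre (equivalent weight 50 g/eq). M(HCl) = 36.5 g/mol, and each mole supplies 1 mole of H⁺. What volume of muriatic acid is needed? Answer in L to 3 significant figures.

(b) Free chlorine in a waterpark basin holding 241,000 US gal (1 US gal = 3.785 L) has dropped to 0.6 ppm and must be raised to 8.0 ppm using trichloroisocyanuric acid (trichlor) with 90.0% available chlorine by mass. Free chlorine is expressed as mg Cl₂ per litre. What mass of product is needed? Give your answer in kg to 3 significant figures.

(a) 54.1 L; (b) 7.50 kg

(a) Volume: 47,000 US gal × 3.785 L/gal = 177,895 L.
(a) Alkalinity to neutralize: (210 − 85) = 125 mg/L as CaCO₃ × 177,895 L = 22,240 g as CaCO₃.
(a) Equivalents of H⁺ required: 22,240 ÷ 50 g/eq = 444.7 eq = 444.7 mol HCl.
(a) Mass of HCl: 444.7 × 36.5 = 16,230 g.
(a) Mass of 26.8% solution: 16,230 / 0.268 = 60,570 g.
(a) Volume: 60,570 g ÷ 1.12 g/mL = 54,080 mL.

(b) Volume: 241,000 US gal × 3.785 L/gal = 912,185 L.
(b) Chlorine deficit: 8.0 − 0.6 = 7.4 ppm = 7.4 mg/L as Cl₂.
(b) Cl₂ equivalent needed: 7.4 mg/L × 912,185 L = 6,750,000 mg = 6750 g.
(b) Product at 90.0% available chlorine: 6750 / 0.9 = 7500 g.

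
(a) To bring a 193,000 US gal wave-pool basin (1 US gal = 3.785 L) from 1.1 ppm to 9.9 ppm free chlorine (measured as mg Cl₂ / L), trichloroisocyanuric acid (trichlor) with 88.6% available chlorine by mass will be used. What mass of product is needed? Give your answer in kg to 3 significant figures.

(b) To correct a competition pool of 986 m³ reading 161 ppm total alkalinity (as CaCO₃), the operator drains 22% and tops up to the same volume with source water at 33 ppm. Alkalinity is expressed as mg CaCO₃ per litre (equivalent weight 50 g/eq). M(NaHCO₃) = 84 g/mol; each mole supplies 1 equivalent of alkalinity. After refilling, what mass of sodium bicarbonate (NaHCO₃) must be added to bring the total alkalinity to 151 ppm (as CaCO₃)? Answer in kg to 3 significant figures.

(a) Volume: 193,000 US gal × 3.785 L/gal = 730,505 L.
(a) Chlorine deficit: 9.9 − 1.1 = 8.8 ppm = 8.8 mg/L as Cl₂.
(a) Cl₂ equivalent needed: 8.8 mg/L × 730,505 L = 6,428,000 mg = 6428 g.
(a) Product at 88.6% available chlorine: 6428 / 0.886 = 7256 g.

(b) Volume: 986 m³ = 986,000 L.
(b) After draining 22% and refilling: 161 × 0.78 + 33 × 0.22 = 132.84 ppm.
(b) Deficit to target: 151 − 132.84 = 18.16 mg/L.
(b) As CaCO₃: 18.16 mg/L × 986,000 L = 17,910 g; ÷ 50 g/eq ÷ 1 = 358.1 mol NaHCO₃.
(b) Mass: 358.1 × 84 = 30,080 g.

(a) 7.26 kg; (b) 30.1 kg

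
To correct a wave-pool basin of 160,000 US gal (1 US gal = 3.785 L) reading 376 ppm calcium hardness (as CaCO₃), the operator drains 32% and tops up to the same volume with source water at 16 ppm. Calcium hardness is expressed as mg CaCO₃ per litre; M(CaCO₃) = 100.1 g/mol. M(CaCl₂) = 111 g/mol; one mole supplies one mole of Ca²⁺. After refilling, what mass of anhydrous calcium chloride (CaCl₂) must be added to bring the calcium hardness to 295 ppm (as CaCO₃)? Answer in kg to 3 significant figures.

Volume: 160,000 US gal × 3.785 L/gal = 605,600 L.
After draining 32% and refilling: 376 × 0.68 + 16 × 0.32 = 260.8 ppm.
Deficit to target: 295 − 260.8 = 34.2 mg/L.
As CaCO₃: 34.2 mg/L × 605,600 L = 20,710 g; ÷ 100.1 = 206.9 mol Ca²⁺.
Mass: 206.9 × 111 = 22,970 g.

23.0 kg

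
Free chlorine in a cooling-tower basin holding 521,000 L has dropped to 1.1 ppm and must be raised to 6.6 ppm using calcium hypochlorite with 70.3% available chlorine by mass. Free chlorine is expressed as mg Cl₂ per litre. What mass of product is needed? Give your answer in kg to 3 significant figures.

Chlorine deficit: 6.6 − 1.1 = 5.5 ppm = 5.5 mg/L as Cl₂.
Cl₂ equivalent needed: 5.5 mg/L × 521,000 L = 2,866,000 mg = 2866 g.
Product at 70.3% available chlorine: 2866 / 0.703 = 4076 g.

4.08 kg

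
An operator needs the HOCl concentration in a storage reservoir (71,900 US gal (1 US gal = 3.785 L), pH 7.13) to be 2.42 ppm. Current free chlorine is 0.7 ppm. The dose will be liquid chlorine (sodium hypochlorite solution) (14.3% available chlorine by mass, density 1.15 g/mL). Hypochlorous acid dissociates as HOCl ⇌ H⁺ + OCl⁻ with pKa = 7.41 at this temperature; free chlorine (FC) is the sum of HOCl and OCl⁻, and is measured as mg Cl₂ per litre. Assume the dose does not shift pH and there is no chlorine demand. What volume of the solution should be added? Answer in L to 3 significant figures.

Volume: 71,900 US gal × 3.785 L/gal = 272,142 L.
[OCl⁻]/[HOCl] = 10^(pH − pKa) = 10^(7.13 − 7.41) = 0.5248; fraction as HOCl = 1/(1 + 0.5248) = 0.6558.
Free chlorine required for 2.42 ppm HOCl: 2.42 / 0.6558 = 3.69 ppm.
FC to add: 3.69 − 0.7 = 2.99 mg/L as Cl₂.
Cl₂ equivalent: 2.99 mg/L × 272,142 L = 813.7 g.
Product at 14.3% available Cl: 813.7 / 0.143 = 5690 g.
Volume: 5690 g ÷ 1.15 g/mL = 4948 mL.

4.95 L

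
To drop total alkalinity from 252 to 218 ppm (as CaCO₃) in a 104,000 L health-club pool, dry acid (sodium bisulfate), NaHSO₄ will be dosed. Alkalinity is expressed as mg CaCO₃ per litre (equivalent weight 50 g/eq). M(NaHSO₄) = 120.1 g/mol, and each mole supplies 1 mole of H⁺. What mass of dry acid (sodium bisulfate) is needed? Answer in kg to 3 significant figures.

8.49 kg

Alkalinity to neutralize: (252 − 218) = 34 mg/L as CaCO₃ × 104,000 L = 3536 g as CaCO₃.
Equivalents of H⁺ required: 3536 ÷ 50 g/eq = 70.72 eq = 70.72 mol NaHSO₄.
Mass of NaHSO₄: 70.72 × 120.1 = 8493 g.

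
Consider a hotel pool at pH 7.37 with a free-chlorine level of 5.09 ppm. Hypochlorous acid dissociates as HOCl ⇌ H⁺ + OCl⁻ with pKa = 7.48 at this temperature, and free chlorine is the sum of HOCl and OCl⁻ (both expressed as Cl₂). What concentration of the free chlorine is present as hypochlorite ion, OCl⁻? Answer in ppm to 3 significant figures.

2.22 ppm

[OCl⁻]/[HOCl] = 10^(pH − pKa) = 10^(7.37 − 7.48) = 10^-0.11 = 0.7762.
Fraction as HOCl = 1 / (1 + 0.7762) = 0.563.
OCl⁻ = (1 − 0.563) × 5.09 ppm = 2.224 ppm.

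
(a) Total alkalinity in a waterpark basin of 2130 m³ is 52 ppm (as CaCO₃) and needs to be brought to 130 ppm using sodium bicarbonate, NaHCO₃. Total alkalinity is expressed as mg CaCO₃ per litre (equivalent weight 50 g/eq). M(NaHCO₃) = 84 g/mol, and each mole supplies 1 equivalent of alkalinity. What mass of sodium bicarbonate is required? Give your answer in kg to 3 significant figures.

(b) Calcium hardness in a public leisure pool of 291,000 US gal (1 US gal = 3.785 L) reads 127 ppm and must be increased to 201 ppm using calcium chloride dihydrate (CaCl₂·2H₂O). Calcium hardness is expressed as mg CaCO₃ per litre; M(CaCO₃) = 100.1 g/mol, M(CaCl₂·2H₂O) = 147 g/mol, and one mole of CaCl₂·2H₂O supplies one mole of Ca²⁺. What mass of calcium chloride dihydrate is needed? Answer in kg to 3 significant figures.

(a) 279 kg; (b) 120 kg

(a) Volume: 2130 m³ = 2,130,000 L.
(a) Alkalinity to add: (130 − 52) = 78 mg/L as CaCO₃ × 2,130,000 L = 166,100 g as CaCO₃.
(a) Equivalents: 166,100 g ÷ 50 g/eq = 3323 eq.
(a) NaHCO₃ supplies 1 eq per mole → 3323 mol.
(a) Mass: 3323 mol × 84 g/mol = 279,100 g.

(b) Volume: 291,000 US gal × 3.785 L/gal = 1,101,435 L.
(b) Hardness to add: (201 − 127) = 74 mg/L as CaCO₃ × 1,101,435 L = 81,510 g as CaCO₃.
(b) Moles of Ca²⁺ (1 mol Ca²⁺ ≡ 1 mol CaCO₃): 81,510 / 100.1 g/mol = 814.2 mol.
(b) Mass of CaCl₂·2H₂O: 814.2 × 147 = 119,700 g.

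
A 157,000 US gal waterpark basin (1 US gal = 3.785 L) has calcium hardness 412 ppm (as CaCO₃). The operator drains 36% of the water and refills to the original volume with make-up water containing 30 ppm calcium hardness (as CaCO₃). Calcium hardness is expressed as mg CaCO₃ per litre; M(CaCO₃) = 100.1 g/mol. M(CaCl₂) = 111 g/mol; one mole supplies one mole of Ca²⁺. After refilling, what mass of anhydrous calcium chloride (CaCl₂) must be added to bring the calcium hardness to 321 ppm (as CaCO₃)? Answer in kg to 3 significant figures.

30.7 kg

Volume: 157,000 US gal × 3.785 L/gal = 594,245 L.
After draining 36% and refilling: 412 × 0.64 + 30 × 0.36 = 274.48 ppm.
Deficit to target: 321 − 274.48 = 46.52 mg/L.
As CaCO₃: 46.52 mg/L × 594,245 L = 27,640 g; ÷ 100.1 = 276.2 mol Ca²⁺.
Mass: 276.2 × 111 = 30,650 g.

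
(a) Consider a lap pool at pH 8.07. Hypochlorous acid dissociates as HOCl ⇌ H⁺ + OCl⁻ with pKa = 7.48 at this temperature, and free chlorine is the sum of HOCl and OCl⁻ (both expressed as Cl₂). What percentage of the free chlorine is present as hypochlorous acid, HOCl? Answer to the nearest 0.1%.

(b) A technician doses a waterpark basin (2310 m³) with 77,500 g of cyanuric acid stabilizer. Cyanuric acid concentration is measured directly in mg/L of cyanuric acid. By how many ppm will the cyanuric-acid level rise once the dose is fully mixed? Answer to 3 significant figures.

(a) 20.4%; (b) 33.5 ppm

(a) [OCl⁻]/[HOCl] = 10^(pH − pKa) = 10^(8.07 − 7.48) = 10^0.59 = 3.89.
(a) Fraction as HOCl = 1 / (1 + 3.89) = 0.2045.

(b) Volume: 2310 m³ = 2,310,000 L.
(b) Rise: 77,500 g / 2,310,000 L × 1000 = 33.55 mg/L.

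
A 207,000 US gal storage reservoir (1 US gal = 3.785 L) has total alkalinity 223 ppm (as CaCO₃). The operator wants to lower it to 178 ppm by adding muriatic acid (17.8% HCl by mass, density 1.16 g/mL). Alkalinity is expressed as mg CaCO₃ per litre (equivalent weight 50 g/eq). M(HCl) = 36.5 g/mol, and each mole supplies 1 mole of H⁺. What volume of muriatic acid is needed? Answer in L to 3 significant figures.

Volume: 207,000 US gal × 3.785 L/gal = 783,495 L.
Alkalinity to neutralize: (223 − 178) = 45 mg/L as CaCO₃ × 783,495 L = 35,260 g as CaCO₃.
Equivalents of H⁺ required: 35,260 ÷ 50 g/eq = 705.1 eq = 705.1 mol HCl.
Mass of HCl: 705.1 × 36.5 = 25,740 g.
Mass of 17.8% solution: 25,740 / 0.178 = 144,600 g.
Volume: 144,600 g ÷ 1.16 g/mL = 124,700 mL.

125 L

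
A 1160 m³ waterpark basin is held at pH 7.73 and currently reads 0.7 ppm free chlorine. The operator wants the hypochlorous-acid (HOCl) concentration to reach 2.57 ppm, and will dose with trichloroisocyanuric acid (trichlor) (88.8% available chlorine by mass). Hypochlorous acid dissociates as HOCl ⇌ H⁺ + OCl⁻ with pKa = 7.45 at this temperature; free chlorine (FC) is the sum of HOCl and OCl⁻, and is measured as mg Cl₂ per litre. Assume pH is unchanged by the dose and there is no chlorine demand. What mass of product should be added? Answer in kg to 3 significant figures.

8.84 kg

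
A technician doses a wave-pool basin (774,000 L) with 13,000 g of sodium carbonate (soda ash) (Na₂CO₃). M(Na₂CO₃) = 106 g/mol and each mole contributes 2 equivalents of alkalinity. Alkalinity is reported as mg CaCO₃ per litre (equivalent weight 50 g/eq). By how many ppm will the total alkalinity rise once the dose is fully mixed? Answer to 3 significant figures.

Moles of Na₂CO₃: 13,000 g ÷ 106 g/mol = 122.6 mol → 245.3 eq of alkalinity.
As CaCO₃: 245.3 eq × 50 g/eq = 12,260 g.
Rise: 12,260 g / 774,000 L × 1000 = 15.85 mg/L.

15.8 ppm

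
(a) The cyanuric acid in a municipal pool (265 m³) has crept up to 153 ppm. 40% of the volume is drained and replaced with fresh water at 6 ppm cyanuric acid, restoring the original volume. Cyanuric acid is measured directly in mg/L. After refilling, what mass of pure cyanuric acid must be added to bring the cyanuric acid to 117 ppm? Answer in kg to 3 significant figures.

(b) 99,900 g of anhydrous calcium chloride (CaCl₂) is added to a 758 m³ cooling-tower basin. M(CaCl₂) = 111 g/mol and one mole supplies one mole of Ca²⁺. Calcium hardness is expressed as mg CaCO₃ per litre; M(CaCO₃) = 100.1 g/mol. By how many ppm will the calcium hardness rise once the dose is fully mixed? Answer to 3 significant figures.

(a) 6.04 kg; (b) 119 ppm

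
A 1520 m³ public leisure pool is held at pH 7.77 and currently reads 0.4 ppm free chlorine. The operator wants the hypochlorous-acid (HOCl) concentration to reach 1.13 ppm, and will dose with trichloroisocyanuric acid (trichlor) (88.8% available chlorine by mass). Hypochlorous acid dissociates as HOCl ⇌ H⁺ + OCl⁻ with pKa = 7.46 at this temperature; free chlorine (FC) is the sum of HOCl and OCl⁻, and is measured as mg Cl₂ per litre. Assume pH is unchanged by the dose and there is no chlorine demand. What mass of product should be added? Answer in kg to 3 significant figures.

5.20 kg

Volume: 1520 m³ = 1,520,000 L.
[OCl⁻]/[HOCl] = 10^(pH − pKa) = 10^(7.77 − 7.46) = 2.042; fraction as HOCl = 1/(1 + 2.042) = 0.3288.
Free chlorine required for 1.13 ppm HOCl: 1.13 / 0.3288 = 3.437 ppm.
FC to add: 3.437 − 0.4 = 3.037 mg/L as Cl₂.
Cl₂ equivalent: 3.037 mg/L × 1,520,000 L = 4616 g.
Product at 88.8% available Cl: 4616 / 0.888 = 5199 g.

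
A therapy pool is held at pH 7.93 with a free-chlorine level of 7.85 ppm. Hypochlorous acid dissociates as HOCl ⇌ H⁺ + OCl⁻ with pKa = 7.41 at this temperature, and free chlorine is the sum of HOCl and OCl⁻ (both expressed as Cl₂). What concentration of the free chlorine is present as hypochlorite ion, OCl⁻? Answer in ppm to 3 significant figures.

6.03 ppm

[OCl⁻]/[HOCl] = 10^(pH − pKa) = 10^(7.93 − 7.41) = 10^0.52 = 3.311.
Fraction as HOCl = 1 / (1 + 3.311) = 0.2319.
OCl⁻ = (1 − 0.2319) × 7.85 ppm = 6.029 ppm.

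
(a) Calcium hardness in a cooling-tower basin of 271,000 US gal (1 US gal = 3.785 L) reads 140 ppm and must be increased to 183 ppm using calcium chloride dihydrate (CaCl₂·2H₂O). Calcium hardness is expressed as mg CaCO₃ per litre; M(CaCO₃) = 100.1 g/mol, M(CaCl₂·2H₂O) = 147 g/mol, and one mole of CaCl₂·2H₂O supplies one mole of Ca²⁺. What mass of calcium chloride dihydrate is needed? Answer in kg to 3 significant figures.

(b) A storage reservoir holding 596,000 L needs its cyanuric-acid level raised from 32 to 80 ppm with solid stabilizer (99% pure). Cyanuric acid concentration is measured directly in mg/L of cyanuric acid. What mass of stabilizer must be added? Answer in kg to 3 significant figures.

(a) Volume: 271,000 US gal × 3.785 L/gal = 1,025,735 L.
(a) Hardness to add: (183 − 140) = 43 mg/L as CaCO₃ × 1,025,735 L = 44,110 g as CaCO₃.
(a) Moles of Ca²⁺ (1 mol Ca²⁺ ≡ 1 mol CaCO₃): 44,110 / 100.1 g/mol = 440.6 mol.
(a) Mass of CaCl₂·2H₂O: 440.6 × 147 = 64,770 g.

(b) CYA to add: (80 − 32) = 48 mg/L × 596,000 L = 28,610 g cyanuric acid.
(b) At 99% purity: 28,610 / 0.99 = 28,900 g product.

(a) 64.8 kg; (b) 28.9 kg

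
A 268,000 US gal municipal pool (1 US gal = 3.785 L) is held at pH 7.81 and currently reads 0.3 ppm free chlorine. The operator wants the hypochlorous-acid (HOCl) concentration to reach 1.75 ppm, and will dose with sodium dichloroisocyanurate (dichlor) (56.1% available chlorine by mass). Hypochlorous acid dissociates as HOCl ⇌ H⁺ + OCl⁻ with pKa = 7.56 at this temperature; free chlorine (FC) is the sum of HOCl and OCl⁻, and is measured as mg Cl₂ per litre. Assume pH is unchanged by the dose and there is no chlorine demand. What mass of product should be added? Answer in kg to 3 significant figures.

Volume: 268,000 US gal × 3.785 L/gal = 1,014,380 L.
[OCl⁻]/[HOCl] = 10^(pH − pKa) = 10^(7.81 − 7.56) = 1.778; fraction as HOCl = 1/(1 + 1.778) = 0.3599.
Free chlorine required for 1.75 ppm HOCl: 1.75 / 0.3599 = 4.862 ppm.
FC to add: 4.862 − 0.3 = 4.562 mg/L as Cl₂.
Cl₂ equivalent: 4.562 mg/L × 1,014,380 L = 4628 g.
Product at 56.1% available Cl: 4628 / 0.561 = 8249 g.

8.25 kg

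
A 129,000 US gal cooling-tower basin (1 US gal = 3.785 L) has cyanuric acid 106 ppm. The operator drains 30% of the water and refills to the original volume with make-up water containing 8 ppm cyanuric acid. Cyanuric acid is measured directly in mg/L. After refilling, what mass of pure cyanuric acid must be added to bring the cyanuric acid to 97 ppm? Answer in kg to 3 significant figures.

Volume: 129,000 US gal × 3.785 L/gal = 488,265 L.
After draining 30% and refilling: 106 × 0.70 + 8 × 0.30 = 76.6 ppm.
Deficit to target: 97 − 76.6 = 20.4 mg/L.
Mass: 20.4 mg/L × 488,265 L = 9961 g cyanuric acid.

9.96 kg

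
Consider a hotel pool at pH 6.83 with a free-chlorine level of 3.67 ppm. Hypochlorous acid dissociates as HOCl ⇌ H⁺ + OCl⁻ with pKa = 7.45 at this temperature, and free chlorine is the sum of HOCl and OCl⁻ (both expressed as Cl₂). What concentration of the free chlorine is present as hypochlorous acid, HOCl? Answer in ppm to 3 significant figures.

2.96 ppm

[OCl⁻]/[HOCl] = 10^(pH − pKa) = 10^(6.83 − 7.45) = 10^-0.62 = 0.2399.
Fraction as HOCl = 1 / (1 + 0.2399) = 0.8065.
HOCl = 0.8065 × 3.67 ppm = 2.96 ppm.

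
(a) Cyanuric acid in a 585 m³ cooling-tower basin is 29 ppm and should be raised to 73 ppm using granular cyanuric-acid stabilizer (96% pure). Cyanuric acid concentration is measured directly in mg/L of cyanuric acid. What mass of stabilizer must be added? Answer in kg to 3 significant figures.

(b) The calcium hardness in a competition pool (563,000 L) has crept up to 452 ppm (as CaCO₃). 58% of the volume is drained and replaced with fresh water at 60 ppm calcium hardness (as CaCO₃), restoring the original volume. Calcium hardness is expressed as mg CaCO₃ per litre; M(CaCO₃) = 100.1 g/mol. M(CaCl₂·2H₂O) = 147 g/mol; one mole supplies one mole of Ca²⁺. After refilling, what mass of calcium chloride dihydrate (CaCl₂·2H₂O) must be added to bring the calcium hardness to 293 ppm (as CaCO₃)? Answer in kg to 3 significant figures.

(a) 26.8 kg; (b) 56.5 kg

(a) Volume: 585 m³ = 585,000 L.
(a) CYA to add: (73 − 29) = 44 mg/L × 585,000 L = 25,740 g cyanuric acid.
(a) At 96% purity: 25,740 / 0.96 = 26,810 g product.

(b) After draining 58% and refilling: 452 × 0.42 + 60 × 0.58 = 224.64 ppm.
(b) Deficit to target: 293 − 224.64 = 68.36 mg/L.
(b) As CaCO₃: 68.36 mg/L × 563,000 L = 38,490 g; ÷ 100.1 = 384.5 mol Ca²⁺.
(b) Mass: 384.5 × 147 = 56,520 g.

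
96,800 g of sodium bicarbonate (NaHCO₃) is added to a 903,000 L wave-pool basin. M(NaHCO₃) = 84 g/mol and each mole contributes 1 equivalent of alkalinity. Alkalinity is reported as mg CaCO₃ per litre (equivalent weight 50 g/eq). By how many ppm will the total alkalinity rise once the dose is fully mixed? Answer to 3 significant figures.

63.8 ppm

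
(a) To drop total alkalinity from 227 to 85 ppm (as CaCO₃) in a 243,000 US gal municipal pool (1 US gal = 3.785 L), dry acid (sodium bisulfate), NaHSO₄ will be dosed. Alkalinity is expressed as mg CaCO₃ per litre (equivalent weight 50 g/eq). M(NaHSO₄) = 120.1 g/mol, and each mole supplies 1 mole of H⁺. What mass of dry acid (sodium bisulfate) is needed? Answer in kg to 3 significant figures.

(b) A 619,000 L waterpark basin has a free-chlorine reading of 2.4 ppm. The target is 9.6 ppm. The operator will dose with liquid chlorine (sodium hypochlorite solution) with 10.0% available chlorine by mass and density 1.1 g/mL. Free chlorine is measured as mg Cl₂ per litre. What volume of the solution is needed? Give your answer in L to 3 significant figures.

(a) 314 kg; (b) 40.5 L

(a) Volume: 243,000 US gal × 3.785 L/gal = 919,755 L.
(a) Alkalinity to neutralize: (227 − 85) = 142 mg/L as CaCO₃ × 919,755 L = 130,600 g as CaCO₃.
(a) Equivalents of H⁺ required: 130,600 ÷ 50 g/eq = 2612 eq = 2612 mol NaHSO₄.
(a) Mass of NaHSO₄: 2612 × 120.1 = 313,700 g.

(b) Chlorine deficit: 9.6 − 2.4 = 7.2 ppm = 7.2 mg/L as Cl₂.
(b) Cl₂ equivalent needed: 7.2 mg/L × 619,000 L = 4,457,000 mg = 4457 g.
(b) Product at 10.0% available chlorine: 4457 / 0.1 = 44,570 g.
(b) Volume at density 1.1 g/mL: 44,570 g ÷ 1.1 g/mL = 40,520 mL.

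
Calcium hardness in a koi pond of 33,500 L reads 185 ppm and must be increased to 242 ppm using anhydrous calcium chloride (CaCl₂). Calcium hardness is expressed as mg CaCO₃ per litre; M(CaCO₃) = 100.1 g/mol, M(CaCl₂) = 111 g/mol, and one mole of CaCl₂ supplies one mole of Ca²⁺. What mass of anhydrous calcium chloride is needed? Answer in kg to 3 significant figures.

Hardness to add: (242 − 185) = 57 mg/L as CaCO₃ × 33,500 L = 1910 g as CaCO₃.
Moles of Ca²⁺ (1 mol Ca²⁺ ≡ 1 mol CaCO₃): 1910 / 100.1 g/mol = 19.08 mol.
Mass of CaCl₂: 19.08 × 111 = 2117 g.

2.12 kg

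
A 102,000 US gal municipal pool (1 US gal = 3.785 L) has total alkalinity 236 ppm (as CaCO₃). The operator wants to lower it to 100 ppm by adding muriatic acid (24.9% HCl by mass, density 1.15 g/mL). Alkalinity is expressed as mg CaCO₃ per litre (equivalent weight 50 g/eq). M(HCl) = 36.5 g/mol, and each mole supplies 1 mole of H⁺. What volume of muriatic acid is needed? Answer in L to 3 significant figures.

Volume: 102,000 US gal × 3.785 L/gal = 386,070 L.
Alkalinity to neutralize: (236 − 100) = 136 mg/L as CaCO₃ × 386,070 L = 52,510 g as CaCO₃.
Equivalents of H⁺ required: 52,510 ÷ 50 g/eq = 1050 eq = 1050 mol HCl.
Mass of HCl: 1050 × 36.5 = 38,330 g.
Mass of 24.9% solution: 38,330 / 0.249 = 153,900 g.
Volume: 153,900 g ÷ 1.15 g/mL = 133,900 mL.

134 L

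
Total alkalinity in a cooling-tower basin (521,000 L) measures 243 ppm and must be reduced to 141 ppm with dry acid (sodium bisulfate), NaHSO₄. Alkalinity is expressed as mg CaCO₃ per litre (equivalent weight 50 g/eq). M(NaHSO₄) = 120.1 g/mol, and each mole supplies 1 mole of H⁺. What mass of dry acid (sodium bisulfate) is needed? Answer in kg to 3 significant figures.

Alkalinity to neutralize: (243 − 141) = 102 mg/L as CaCO₃ × 521,000 L = 53,140 g as CaCO₃.
Equivalents of H⁺ required: 53,140 ÷ 50 g/eq = 1063 eq = 1063 mol NaHSO₄.
Mass of NaHSO₄: 1063 × 120.1 = 127,600 g.

128 kg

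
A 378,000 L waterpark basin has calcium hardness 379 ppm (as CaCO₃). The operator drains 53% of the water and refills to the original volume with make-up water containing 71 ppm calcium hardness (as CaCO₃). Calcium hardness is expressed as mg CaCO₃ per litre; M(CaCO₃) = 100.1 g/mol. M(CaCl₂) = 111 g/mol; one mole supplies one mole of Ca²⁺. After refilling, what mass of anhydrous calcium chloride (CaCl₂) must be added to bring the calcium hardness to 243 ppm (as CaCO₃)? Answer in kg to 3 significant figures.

11.4 kg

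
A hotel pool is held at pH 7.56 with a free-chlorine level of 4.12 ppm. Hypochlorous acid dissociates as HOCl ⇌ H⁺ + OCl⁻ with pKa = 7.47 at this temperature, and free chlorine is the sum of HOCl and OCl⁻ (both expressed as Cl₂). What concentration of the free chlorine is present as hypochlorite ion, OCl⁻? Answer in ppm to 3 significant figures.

[OCl⁻]/[HOCl] = 10^(pH − pKa) = 10^(7.56 − 7.47) = 10^0.09 = 1.23.
Fraction as HOCl = 1 / (1 + 1.23) = 0.4484.
OCl⁻ = (1 − 0.4484) × 4.12 ppm = 2.273 ppm.

2.27 ppm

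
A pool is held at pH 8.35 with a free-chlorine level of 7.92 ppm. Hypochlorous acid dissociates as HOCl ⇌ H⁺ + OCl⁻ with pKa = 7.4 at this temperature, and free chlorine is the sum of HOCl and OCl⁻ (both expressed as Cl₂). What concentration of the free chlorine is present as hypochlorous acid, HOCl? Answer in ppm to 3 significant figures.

0.799 ppm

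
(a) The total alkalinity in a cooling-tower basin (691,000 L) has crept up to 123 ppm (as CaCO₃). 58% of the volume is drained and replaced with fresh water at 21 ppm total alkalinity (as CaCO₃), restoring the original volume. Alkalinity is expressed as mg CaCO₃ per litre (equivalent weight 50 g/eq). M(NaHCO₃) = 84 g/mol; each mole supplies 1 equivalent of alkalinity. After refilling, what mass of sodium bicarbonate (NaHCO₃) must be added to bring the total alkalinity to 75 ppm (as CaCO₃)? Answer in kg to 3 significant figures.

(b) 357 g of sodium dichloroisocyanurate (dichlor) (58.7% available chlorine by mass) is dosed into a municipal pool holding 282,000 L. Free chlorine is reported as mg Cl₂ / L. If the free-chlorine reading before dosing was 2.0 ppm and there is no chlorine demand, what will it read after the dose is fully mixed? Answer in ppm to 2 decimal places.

(a) 13.0 kg; (b) 2.74 ppm

(a) After draining 58% and refilling: 123 × 0.42 + 21 × 0.58 = 63.84 ppm.
(a) Deficit to target: 75 − 63.84 = 11.16 mg/L.
(a) As CaCO₃: 11.16 mg/L × 691,000 L = 7712 g; ÷ 50 g/eq ÷ 1 = 154.2 mol NaHCO₃.
(a) Mass: 154.2 × 84 = 12,960 g.

(b) Available chlorine delivered: 357 g × 0.587 = 209.6 g as Cl₂.
(b) Concentration rise: 209.6 g / 282,000 L = 0.7431 mg/L = 0.74 ppm.
(b) Final FC: 2.0 + 0.74 = 2.74 ppm.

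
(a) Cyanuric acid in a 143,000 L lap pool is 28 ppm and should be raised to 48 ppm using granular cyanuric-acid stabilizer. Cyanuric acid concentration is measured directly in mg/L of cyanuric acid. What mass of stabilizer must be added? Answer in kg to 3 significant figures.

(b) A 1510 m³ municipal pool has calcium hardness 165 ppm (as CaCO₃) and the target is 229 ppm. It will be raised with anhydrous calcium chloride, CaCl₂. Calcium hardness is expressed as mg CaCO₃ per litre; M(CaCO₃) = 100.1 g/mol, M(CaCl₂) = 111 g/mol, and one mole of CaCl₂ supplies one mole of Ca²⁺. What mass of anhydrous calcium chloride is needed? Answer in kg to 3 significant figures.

(a) 2.86 kg; (b) 107 kg

(a) CYA to add: (48 − 28) = 20 mg/L × 143,000 L = 2860 g cyanuric acid.

(b) Volume: 1510 m³ = 1,510,000 L.
(b) Hardness to add: (229 − 165) = 64 mg/L as CaCO₃ × 1,510,000 L = 96,640 g as CaCO₃.
(b) Moles of Ca²⁺ (1 mol Ca²⁺ ≡ 1 mol CaCO₃): 96,640 / 100.1 g/mol = 965.4 mol.
(b) Mass of CaCl₂: 965.4 × 111 = 107,200 g.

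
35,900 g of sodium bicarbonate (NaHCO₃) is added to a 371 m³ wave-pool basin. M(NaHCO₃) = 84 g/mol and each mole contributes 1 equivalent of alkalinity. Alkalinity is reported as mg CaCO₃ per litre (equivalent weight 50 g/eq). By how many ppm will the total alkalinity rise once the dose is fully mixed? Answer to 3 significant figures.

Volume: 371 m³ = 371,000 L.
Moles of NaHCO₃: 35,900 g ÷ 84 g/mol = 427.4 mol → 427.4 eq of alkalinity.
As CaCO₃: 427.4 eq × 50 g/eq = 21,370 g.
Rise: 21,370 g / 371,000 L × 1000 = 57.6 mg/L.

57.6 ppm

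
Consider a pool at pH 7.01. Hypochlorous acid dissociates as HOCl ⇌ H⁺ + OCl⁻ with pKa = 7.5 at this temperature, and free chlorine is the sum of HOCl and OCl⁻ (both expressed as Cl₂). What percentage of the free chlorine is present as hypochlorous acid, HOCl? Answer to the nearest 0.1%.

[OCl⁻]/[HOCl] = 10^(pH − pKa) = 10^(7.01 − 7.5) = 10^-0.49 = 0.3236.
Fraction as HOCl = 1 / (1 + 0.3236) = 0.7555.

75.6%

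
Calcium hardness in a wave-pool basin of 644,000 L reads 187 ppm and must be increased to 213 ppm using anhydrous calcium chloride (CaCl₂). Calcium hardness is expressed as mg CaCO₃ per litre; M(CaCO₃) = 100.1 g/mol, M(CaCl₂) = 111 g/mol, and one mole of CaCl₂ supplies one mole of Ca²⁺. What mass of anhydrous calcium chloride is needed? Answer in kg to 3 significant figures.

Hardness to add: (213 − 187) = 26 mg/L as CaCO₃ × 644,000 L = 16,740 g as CaCO₃.
Moles of Ca²⁺ (1 mol Ca²⁺ ≡ 1 mol CaCO₃): 16,740 / 100.1 g/mol = 167.3 mol.
Mass of CaCl₂: 167.3 × 111 = 18,570 g.

18.6 kg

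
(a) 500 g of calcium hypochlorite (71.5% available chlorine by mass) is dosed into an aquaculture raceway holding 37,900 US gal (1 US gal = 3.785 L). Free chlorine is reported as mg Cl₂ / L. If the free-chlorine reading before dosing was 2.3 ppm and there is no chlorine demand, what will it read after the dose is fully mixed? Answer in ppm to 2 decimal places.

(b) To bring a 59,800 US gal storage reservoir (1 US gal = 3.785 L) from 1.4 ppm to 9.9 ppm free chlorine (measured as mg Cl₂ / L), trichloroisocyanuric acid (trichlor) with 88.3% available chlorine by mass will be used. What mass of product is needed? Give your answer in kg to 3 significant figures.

(a) Volume: 37,900 US gal × 3.785 L/gal = 143,452 L.
(a) Available chlorine delivered: 500 g × 0.715 = 357.5 g as Cl₂.
(a) Concentration rise: 357.5 g / 143,452 L = 2.492 mg/L = 2.49 ppm.
(a) Final FC: 2.3 + 2.49 = 4.79 ppm.

(b) Volume: 59,800 US gal × 3.785 L/gal = 226,343 L.
(b) Chlorine deficit: 9.9 − 1.4 = 8.5 ppm = 8.5 mg/L as Cl₂.
(b) Cl₂ equivalent needed: 8.5 mg/L × 226,343 L = 1,924,000 mg = 1924 g.
(b) Product at 88.3% available chlorine: 1924 / 0.883 = 2179 g.

(a) 4.79 ppm; (b) 2.18 kg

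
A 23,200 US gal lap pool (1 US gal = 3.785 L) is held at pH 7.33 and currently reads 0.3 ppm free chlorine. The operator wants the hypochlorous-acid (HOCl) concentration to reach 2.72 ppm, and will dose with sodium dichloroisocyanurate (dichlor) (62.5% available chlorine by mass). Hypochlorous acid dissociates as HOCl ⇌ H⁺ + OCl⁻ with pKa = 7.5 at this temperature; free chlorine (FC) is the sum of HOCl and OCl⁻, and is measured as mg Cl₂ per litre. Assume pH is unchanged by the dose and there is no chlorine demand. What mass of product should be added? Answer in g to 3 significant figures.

598 g

Volume: 23,200 US gal × 3.785 L/gal = 87,812 L.
[OCl⁻]/[HOCl] = 10^(pH − pKa) = 10^(7.33 − 7.5) = 0.6761; fraction as HOCl = 1/(1 + 0.6761) = 0.5966.
Free chlorine required for 2.72 ppm HOCl: 2.72 / 0.5966 = 4.559 ppm.
FC to add: 4.559 − 0.3 = 4.259 mg/L as Cl₂.
Cl₂ equivalent: 4.259 mg/L × 87,812 L = 374 g.
Product at 62.5% available Cl: 374 / 0.625 = 598.4 g.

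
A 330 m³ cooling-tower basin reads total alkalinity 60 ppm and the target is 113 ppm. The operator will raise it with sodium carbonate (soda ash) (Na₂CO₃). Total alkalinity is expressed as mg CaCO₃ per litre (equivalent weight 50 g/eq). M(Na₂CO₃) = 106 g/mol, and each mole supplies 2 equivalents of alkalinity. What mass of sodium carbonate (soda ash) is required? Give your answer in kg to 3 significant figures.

18.5 kg

Volume: 330 m³ = 330,000 L.
Alkalinity to add: (113 − 60) = 53 mg/L as CaCO₃ × 330,000 L = 17,490 g as CaCO₃.
Equivalents: 17,490 g ÷ 50 g/eq = 349.8 eq.
Each mole of Na₂CO₃ supplies 2 eq, so 349.8 / 2 = 174.9 mol.
Mass: 174.9 mol × 106 g/mol = 18,540 g.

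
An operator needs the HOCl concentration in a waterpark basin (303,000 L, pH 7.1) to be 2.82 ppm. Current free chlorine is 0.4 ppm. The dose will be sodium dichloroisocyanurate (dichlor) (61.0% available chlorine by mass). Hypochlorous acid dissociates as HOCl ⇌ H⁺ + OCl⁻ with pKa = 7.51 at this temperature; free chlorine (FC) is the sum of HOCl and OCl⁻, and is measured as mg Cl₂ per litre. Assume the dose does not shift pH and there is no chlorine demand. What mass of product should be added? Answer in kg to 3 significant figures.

[OCl⁻]/[HOCl] = 10^(pH − pKa) = 10^(7.1 − 7.51) = 0.389; fraction as HOCl = 1/(1 + 0.389) = 0.7199.
Free chlorine required for 2.82 ppm HOCl: 2.82 / 0.7199 = 3.917 ppm.
FC to add: 3.917 − 0.4 = 3.517 mg/L as Cl₂.
Cl₂ equivalent: 3.517 mg/L × 303,000 L = 1066 g.
Product at 61.0% available Cl: 1066 / 0.61 = 1747 g.

1.75 kg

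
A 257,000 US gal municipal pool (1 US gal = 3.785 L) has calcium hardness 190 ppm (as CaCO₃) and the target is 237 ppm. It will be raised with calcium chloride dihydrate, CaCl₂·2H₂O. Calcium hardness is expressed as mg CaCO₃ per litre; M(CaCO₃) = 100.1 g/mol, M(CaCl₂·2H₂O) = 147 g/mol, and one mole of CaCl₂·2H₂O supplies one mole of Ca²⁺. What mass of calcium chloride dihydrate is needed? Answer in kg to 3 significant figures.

Volume: 257,000 US gal × 3.785 L/gal = 972,745 L.
Hardness to add: (237 − 190) = 47 mg/L as CaCO₃ × 972,745 L = 45,720 g as CaCO₃.
Moles of Ca²⁺ (1 mol Ca²⁺ ≡ 1 mol CaCO₃): 45,720 / 100.1 g/mol = 456.7 mol.
Mass of CaCl₂·2H₂O: 456.7 × 147 = 67,140 g.

67.1 kg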